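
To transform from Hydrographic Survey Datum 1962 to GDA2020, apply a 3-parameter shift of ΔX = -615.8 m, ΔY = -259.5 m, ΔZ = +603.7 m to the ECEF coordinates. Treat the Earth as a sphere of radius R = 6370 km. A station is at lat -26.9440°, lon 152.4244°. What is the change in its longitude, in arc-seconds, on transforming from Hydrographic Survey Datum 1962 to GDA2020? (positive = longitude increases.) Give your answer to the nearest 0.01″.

sin φ = -0.453119, cos φ = 0.891450, sin λ = 0.462919, cos λ = -0.886401.
East component: ΔE = −sin λ·ΔX + cos λ·ΔY = −(0.462919)(-615.8) + (-0.886401)(-259.5) = 515.09 m.
1° of latitude spans πR/180 = 111177 m; at latitude φ, 1° of longitude spans that × cos φ = 99109.1 m, so Δλ = 515.09 / 99109.1 × 3600 = 18.710″.

Δλ = 18.71″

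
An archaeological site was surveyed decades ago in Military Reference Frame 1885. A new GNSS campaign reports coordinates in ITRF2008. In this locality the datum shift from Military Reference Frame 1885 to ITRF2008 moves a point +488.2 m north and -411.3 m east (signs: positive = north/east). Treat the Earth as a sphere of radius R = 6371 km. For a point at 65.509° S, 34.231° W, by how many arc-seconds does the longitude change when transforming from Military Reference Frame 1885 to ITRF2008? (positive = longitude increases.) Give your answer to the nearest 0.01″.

At latitude -65.509°, cos φ = 0.414550.
One radian of longitude at latitude φ spans R cos φ, so Δλ = ΔE / (R cos φ) = -411.3 / (6371000 × 0.414550) = -1.5573e-04 rad = -32.122″.

Δλ = -32.12″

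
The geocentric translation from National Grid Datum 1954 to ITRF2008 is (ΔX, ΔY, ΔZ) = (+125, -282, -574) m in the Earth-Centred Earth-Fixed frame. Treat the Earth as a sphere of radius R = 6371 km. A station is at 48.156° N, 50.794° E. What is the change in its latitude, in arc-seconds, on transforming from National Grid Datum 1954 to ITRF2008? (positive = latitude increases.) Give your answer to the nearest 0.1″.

sin φ = 0.744964, cos φ = 0.667105, sin λ = 0.774878, cos λ = 0.632110.
North component: ΔN = −sin φ cos λ·ΔX − sin φ sin λ·ΔY + cos φ·ΔZ = −(0.744964)(0.632110)(125) − (0.744964)(0.774878)(-282) + (0.667105)(-574) = -278.99 m.
1° of latitude spans πR/180 = 111195 m, so Δφ = -278.99 / 111195 × 3600 = -9.033″.

Δφ = -9.0″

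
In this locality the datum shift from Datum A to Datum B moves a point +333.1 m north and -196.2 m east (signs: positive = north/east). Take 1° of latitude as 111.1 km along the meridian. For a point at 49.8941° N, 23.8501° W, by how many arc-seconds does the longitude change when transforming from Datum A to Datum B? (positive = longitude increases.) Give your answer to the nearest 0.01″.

At latitude 49.8941°, cos φ = 0.644202.
1° of longitude at this latitude = 111.1 × cos φ = 71.57 km, so Δλ = -196.2 / 71570.9 = -0.0027413° = -9.869″.

Δλ = -9.87″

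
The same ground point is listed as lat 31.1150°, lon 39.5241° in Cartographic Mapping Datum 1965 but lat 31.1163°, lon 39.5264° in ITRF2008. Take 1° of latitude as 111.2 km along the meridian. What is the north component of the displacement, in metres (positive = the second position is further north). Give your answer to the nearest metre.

Δφ = 31.1163° − 31.1150° = +0.0013°; Δλ = 39.5264° − 39.5241° = +0.0023°.
ΔN = Δφ × 111200 = 144.6 m; ΔE = Δλ × 111200 × cos(31.1150°) = +0.0023 × 111200 × 0.856132 = 219.0 m.

ΔN = 145 m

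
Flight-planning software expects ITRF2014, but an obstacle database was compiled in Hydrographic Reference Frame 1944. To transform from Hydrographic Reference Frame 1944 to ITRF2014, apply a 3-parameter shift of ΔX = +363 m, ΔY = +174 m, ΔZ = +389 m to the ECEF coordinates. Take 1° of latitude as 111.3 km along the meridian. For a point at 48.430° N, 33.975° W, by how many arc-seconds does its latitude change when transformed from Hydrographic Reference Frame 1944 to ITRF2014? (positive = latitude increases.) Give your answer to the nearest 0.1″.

Δφ = 3.4″

sin φ = 0.748146, cos φ = 0.663535, sin λ = -0.558831, cos λ = 0.829281.
North component: ΔN = −sin φ cos λ·ΔX − sin φ sin λ·ΔY + cos φ·ΔZ = −(0.748146)(0.829281)(363) − (0.748146)(-0.558831)(174) + (0.663535)(389) = 105.65 m.
1° of latitude spans 111300 m, so Δφ = 105.65 / 111300 × 3600 = 3.417″.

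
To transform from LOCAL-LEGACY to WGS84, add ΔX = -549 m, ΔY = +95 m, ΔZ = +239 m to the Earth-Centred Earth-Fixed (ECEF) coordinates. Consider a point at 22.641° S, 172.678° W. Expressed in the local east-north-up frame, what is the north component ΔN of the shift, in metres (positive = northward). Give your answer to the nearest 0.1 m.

ΔN = 425.5 m

At φ = -22.641°, λ = -172.678°: sin φ = -0.384956, cos φ = 0.922935, sin λ = -0.127445, cos λ = -0.991846.
ΔN = −sin φ cos λ·ΔX − sin φ sin λ·ΔY + cos φ·ΔZ = −(-0.384956)(-0.991846)(-549) − (-0.384956)(-0.127445)(95) + (0.922935)(239) = 425.54 m.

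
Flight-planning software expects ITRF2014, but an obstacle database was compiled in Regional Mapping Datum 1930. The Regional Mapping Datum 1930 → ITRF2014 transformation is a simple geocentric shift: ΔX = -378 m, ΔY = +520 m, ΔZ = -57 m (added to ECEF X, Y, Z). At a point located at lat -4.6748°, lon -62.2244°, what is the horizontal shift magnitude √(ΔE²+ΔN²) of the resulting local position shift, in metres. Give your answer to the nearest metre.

142 m

The local east axis at (φ, λ) is (−sin λ, cos λ, 0), so ΔE = −sin(-62.2244°)·(-378) + cos(-62.2244°)·520 = -92.12 m.
The local north axis is (−sin φ cos λ, −sin φ sin λ, cos φ), giving ΔN = -14.356 − 37.497 − 56.810 = -108.66 m.
Horizontal magnitude = √(ΔE² + ΔN²) = √((-92.12)² + (-108.66)²) = 142.46 m.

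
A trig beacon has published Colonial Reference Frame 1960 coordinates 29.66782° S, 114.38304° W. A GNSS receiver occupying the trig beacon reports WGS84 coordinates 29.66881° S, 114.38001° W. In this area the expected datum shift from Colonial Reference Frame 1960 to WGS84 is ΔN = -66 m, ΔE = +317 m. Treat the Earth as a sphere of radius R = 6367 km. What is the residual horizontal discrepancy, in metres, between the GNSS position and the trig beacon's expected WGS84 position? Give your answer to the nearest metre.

50 m

Observed coordinate differences: Δφ = -0.00099°, Δλ = +0.00303°.
Converting to metres (1° lat = 111125 m, cos φ = 0.868910): observed ΔN = -110.0 m, observed ΔE = 292.6 m.
Subtracting the expected shift leaves a residual of -110.0 − (-66) = -44.0 m north and 292.6 − (317) = -24.4 m east.
Residual distance = √((-44.0)² + (-24.4)²) = 50.3 m.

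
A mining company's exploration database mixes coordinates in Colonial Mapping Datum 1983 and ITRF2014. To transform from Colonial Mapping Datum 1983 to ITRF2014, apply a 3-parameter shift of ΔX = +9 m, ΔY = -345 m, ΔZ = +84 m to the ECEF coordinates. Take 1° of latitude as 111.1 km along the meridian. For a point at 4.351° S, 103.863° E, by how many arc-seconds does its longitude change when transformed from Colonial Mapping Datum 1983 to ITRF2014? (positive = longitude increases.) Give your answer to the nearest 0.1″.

Δλ = 2.4″

sin φ = -0.075866, cos φ = 0.997118, sin λ = 0.970871, cos λ = -0.239601.
East component: ΔE = −sin λ·ΔX + cos λ·ΔY = −(0.970871)(9) + (-0.239601)(-345) = 73.92 m.
1° of latitude spans 111100 m; at latitude φ, 1° of longitude spans that × cos φ = 110779.8 m, so Δλ = 73.92 / 110779.8 × 3600 = 2.402″.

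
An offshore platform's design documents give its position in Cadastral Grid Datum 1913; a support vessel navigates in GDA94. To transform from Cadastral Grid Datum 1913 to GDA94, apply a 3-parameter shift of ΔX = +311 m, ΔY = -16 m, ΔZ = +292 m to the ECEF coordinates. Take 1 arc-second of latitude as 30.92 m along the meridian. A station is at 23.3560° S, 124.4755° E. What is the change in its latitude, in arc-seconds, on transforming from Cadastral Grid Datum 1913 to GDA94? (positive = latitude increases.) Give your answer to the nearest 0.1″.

Δφ = 6.2″

sin φ = -0.396443, cos φ = 0.918059, sin λ = 0.824368, cos λ = -0.566054.
North component: ΔN = −sin φ cos λ·ΔX − sin φ sin λ·ΔY + cos φ·ΔZ = −(-0.396443)(-0.566054)(311) − (-0.396443)(0.824368)(-16) + (0.918059)(292) = 193.05 m.
1° of latitude spans 3600 × 30.92 = 111312 m, so Δφ = 193.05 / 111312 × 3600 = 6.244″.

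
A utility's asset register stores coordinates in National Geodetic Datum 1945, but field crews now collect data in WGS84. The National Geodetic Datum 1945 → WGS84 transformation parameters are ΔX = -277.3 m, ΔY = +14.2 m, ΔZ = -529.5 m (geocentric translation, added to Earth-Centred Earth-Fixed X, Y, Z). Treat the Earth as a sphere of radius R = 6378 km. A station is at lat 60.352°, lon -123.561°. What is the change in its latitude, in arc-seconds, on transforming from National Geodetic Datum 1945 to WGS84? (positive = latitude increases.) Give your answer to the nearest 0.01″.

Δφ = -12.45″

sin φ = 0.869081, cos φ = 0.494670, sin λ = -0.833298, cos λ = -0.552824.
North component: ΔN = −sin φ cos λ·ΔX − sin φ sin λ·ΔY + cos φ·ΔZ = −(0.869081)(-0.552824)(-277.3) − (0.869081)(-0.833298)(14.2) + (0.494670)(-529.5) = -384.87 m.
1° of latitude spans πR/180 = 111317 m, so Δφ = -384.87 / 111317 × 3600 = -12.447″.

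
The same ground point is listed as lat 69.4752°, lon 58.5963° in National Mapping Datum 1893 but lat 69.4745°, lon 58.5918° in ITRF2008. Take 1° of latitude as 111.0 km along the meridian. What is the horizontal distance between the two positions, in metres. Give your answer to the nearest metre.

Δφ = 69.4745° − 69.4752° = -0.0007°; Δλ = 58.5918° − 58.5963° = -0.0045°.
ΔN = Δφ × 111000 = -77.7 m; ΔE = Δλ × 111000 × cos(69.4752°) = -0.0045 × 111000 × 0.350613 = -175.1 m.
Distance = √(ΔE² + ΔN²) = √((-175.1)² + (-77.7)²) = 191.6 m.

192 m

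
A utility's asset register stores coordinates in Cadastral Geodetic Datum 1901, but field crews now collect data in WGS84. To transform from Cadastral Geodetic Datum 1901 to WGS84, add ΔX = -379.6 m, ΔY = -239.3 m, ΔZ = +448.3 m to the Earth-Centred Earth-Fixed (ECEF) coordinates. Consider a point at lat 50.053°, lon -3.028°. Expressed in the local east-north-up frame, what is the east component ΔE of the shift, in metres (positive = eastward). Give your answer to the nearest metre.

ΔE = -259 m

At φ = 50.053°, λ = -3.028°: sin φ = 0.766639, cos φ = 0.642079, sin λ = -0.052824, cos λ = 0.998604.
ΔE = −sin λ·ΔX + cos λ·ΔY = −(-0.052824)·(-379.6) + (0.998604)·(-239.3) = -259.02 m.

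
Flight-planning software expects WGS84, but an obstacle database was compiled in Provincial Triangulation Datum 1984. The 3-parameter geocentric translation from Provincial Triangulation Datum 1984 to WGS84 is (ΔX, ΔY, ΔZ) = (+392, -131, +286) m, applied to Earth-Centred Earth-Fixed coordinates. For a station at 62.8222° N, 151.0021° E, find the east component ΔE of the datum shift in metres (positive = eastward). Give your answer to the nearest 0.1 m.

ΔE = -75.5 m

The local east axis at (φ, λ) is (−sin λ, cos λ, 0), so ΔE = −sin(151.0021°)·392 + cos(151.0021°)·(-131) = -75.46 m.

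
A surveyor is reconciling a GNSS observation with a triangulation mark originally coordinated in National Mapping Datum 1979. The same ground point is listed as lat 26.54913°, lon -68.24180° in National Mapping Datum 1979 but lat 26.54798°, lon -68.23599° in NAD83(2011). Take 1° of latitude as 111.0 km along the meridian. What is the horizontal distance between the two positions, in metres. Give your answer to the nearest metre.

Δφ = 26.54798° − 26.54913° = -0.00115°; Δλ = -68.23599° − -68.24180° = +0.00581°.
ΔN = Δφ × 111000 = -127.7 m; ΔE = Δλ × 111000 × cos(26.54913°) = +0.00581 × 111000 × 0.894551 = 576.9 m.
Distance = √(ΔE² + ΔN²) = √(576.9² + (-127.7)²) = 590.9 m.

591 m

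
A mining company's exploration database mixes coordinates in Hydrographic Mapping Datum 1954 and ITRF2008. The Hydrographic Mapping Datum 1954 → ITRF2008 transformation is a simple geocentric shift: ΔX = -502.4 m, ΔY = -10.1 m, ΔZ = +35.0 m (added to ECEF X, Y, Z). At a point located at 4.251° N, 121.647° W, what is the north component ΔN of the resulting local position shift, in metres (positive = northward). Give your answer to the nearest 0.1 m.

ΔN = 14.7 m

At φ = 4.251°, λ = -121.647°: sin φ = 0.074126, cos φ = 0.997249, sin λ = -0.851297, cos λ = -0.524684.
ΔN = −sin φ cos λ·ΔX − sin φ sin λ·ΔY + cos φ·ΔZ = −(0.074126)(-0.524684)(-502.4) − (0.074126)(-0.851297)(-10.1) + (0.997249)(35.0) = 14.73 m.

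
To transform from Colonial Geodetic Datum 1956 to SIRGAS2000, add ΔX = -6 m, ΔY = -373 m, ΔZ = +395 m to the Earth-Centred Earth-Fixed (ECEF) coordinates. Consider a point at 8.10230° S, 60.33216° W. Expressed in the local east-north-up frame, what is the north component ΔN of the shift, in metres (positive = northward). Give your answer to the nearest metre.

ΔN = 436 m

At φ = -8.10230°, λ = -60.33216°: sin φ = -0.140941, cos φ = 0.990018, sin λ = -0.868909, cos λ = 0.494971.
ΔN = −sin φ cos λ·ΔX − sin φ sin λ·ΔY + cos φ·ΔZ = −(-0.140941)(0.494971)(-6) − (-0.140941)(-0.868909)(-373) + (0.990018)(395) = 436.32 m.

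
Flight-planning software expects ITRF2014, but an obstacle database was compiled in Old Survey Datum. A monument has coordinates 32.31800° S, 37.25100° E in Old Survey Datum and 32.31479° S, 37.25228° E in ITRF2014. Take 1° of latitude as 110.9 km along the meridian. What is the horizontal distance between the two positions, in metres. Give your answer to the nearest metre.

Δφ = -32.31479° − -32.31800° = +0.00321°; Δλ = 37.25228° − 37.25100° = +0.00128°.
ΔN = Δφ × 110900 = 356.0 m; ΔE = Δλ × 110900 × cos(-32.31800°) = +0.00128 × 110900 × 0.845094 = 120.0 m.
Distance = √(ΔE² + ΔN²) = √(120.0² + 356.0²) = 375.7 m.

376 m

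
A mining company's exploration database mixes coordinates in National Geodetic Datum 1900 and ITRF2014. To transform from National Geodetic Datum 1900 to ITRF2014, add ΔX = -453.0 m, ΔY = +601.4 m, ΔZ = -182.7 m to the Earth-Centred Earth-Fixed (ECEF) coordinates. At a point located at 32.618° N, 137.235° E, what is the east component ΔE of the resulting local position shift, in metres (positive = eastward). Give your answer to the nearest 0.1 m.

ΔE = -133.9 m

At φ = 32.618°, λ = 137.235°: sin φ = 0.539035, cos φ = 0.842283, sin λ = 0.678993, cos λ = -0.734145.
ΔE = −sin λ·ΔX + cos λ·ΔY = −(0.678993)·(-453.0) + (-0.734145)·(601.4) = -133.93 m.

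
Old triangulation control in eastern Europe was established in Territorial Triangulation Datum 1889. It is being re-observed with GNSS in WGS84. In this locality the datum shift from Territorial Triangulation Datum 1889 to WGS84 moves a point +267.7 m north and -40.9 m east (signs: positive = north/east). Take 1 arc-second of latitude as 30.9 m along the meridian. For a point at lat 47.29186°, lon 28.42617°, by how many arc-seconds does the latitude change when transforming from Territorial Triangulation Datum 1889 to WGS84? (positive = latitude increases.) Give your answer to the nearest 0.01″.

1″ of latitude = 30.90 m, so Δφ = 267.7 / 30.90 = 8.663″.

Δφ = 8.66″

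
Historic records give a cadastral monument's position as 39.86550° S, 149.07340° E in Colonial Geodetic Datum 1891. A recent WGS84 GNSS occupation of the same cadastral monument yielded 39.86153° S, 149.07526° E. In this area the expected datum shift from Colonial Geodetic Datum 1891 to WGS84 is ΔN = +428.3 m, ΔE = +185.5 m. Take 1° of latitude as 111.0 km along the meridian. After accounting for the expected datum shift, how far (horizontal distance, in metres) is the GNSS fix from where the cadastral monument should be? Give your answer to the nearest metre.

30 m

Observed coordinate differences: Δφ = +0.00397°, Δλ = +0.00186°.
Converting to metres (1° lat = 111000 m, cos φ = 0.767551): observed ΔN = 440.7 m, observed ΔE = 158.5 m.
Subtracting the expected shift leaves a residual of 440.7 − (428.3) = 12.4 m north and 158.5 − (185.5) = -27.0 m east.
Residual distance = √(12.4² + (-27.0)²) = 29.7 m.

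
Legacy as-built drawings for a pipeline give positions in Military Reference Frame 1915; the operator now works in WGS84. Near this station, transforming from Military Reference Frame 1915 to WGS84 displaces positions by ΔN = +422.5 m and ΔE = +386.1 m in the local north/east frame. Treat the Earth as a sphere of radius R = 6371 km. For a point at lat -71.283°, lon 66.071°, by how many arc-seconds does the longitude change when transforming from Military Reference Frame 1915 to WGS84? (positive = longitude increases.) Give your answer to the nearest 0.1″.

Δλ = 39.0″

At latitude -71.283°, cos φ = 0.320894.
One radian of longitude at latitude φ spans R cos φ, so Δλ = ΔE / (R cos φ) = 386.1 / (6371000 × 0.320894) = 1.8886e-04 rad = 38.954″.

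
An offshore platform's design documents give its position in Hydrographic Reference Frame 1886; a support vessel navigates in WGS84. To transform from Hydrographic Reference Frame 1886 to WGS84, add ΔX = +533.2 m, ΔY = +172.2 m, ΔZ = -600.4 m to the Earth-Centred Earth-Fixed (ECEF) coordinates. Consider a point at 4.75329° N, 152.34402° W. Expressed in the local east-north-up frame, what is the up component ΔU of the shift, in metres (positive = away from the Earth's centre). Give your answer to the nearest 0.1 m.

The local up (radial) axis is (cos φ cos λ, cos φ sin λ, sin φ), giving ΔU = -470.658 − 79.654 − 49.752 = -600.06 m.

ΔU = -600.1 m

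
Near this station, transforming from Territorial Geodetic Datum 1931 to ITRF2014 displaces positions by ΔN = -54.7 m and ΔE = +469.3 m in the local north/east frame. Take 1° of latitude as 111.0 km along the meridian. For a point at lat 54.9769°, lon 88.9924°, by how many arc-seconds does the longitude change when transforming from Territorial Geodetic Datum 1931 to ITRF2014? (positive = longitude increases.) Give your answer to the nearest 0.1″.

Δλ = 26.5″

At latitude 54.9769°, cos φ = 0.573907.
1° of longitude at this latitude = 111.0 × cos φ = 63.70 km, so Δλ = 469.3 / 63703.6 = 0.0073669° = 26.521″.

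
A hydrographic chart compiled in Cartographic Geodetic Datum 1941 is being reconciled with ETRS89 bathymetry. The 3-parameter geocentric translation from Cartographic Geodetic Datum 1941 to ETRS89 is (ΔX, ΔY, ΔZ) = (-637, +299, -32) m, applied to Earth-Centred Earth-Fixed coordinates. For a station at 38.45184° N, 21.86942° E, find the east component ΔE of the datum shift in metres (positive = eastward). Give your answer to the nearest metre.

At φ = 38.45184°, λ = 21.86942°: sin φ = 0.621857, cos φ = 0.783131, sin λ = 0.372493, cos λ = 0.928035.
ΔE = −sin λ·ΔX + cos λ·ΔY = −(0.372493)·(-637) + (0.928035)·(299) = 514.76 m.

ΔE = 515 m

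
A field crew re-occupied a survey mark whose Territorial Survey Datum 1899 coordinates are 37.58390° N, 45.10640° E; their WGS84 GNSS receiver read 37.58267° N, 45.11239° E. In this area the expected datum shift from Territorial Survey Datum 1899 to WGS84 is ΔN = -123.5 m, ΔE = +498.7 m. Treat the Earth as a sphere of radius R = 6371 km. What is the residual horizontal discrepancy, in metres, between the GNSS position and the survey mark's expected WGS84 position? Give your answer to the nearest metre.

Observed coordinate differences: Δφ = -0.00123°, Δλ = +0.00599°.
Converting to metres (1° lat = 111195 m, cos φ = 0.792461): observed ΔN = -136.8 m, observed ΔE = 527.8 m.
Subtracting the expected shift leaves a residual of -136.8 − (-123.5) = -13.3 m north and 527.8 − (498.7) = 29.1 m east.
Residual distance = √((-13.3)² + 29.1²) = 32.0 m.

32 m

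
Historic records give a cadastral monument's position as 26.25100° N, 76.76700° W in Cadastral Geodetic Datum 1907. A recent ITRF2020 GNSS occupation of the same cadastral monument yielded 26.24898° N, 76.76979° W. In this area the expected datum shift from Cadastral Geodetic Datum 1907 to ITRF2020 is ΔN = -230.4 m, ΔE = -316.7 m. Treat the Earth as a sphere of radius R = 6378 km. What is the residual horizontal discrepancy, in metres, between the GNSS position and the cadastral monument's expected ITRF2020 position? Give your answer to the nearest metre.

Observed coordinate differences: Δφ = -0.00202°, Δλ = -0.00279°.
Converting to metres (1° lat = 111317 m, cos φ = 0.896865): observed ΔN = -224.9 m, observed ΔE = -278.5 m.
Subtracting the expected shift leaves a residual of -224.9 − (-230.4) = 5.5 m north and -278.5 − (-316.7) = 38.2 m east.
Residual distance = √(5.5² + 38.2²) = 38.6 m.

39 m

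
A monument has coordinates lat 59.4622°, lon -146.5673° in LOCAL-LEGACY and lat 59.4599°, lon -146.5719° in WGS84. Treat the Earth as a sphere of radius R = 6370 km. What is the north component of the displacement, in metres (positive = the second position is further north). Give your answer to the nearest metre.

ΔN = -256 m

Δφ = 59.4599° − 59.4622° = -0.0023°; Δλ = -146.5719° − -146.5673° = -0.0046°.
1° along a meridian = πR/180 = 111177 m.
ΔN = Δφ × 111177 = -255.7 m; ΔE = Δλ × 111177 × cos(59.4622°) = -0.0046 × 111177 × 0.508107 = -259.9 m.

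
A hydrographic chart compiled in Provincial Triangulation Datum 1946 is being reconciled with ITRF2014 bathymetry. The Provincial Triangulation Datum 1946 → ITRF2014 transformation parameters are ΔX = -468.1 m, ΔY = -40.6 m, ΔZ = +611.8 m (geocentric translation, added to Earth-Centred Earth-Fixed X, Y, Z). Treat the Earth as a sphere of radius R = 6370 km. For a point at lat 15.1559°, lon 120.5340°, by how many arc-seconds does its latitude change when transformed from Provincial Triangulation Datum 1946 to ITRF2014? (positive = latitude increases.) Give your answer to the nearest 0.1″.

sin φ = 0.261446, cos φ = 0.965218, sin λ = 0.861328, cos λ = -0.508050.
North component: ΔN = −sin φ cos λ·ΔX − sin φ sin λ·ΔY + cos φ·ΔZ = −(0.261446)(-0.508050)(-468.1) − (0.261446)(0.861328)(-40.6) + (0.965218)(611.8) = 537.49 m.
1° of latitude spans πR/180 = 111177 m, so Δφ = 537.49 / 111177 × 3600 = 17.404″.

Δφ = 17.4″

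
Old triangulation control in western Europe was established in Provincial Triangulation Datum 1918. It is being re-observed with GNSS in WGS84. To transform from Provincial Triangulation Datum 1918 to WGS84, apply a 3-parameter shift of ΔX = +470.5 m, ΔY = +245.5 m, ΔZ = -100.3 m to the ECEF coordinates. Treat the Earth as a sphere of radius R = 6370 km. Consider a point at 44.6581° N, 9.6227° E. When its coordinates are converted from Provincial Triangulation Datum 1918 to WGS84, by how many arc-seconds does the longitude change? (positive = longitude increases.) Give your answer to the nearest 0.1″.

sin φ = 0.702875, cos φ = 0.711314, sin λ = 0.167159, cos λ = 0.985930.
East component: ΔE = −sin λ·ΔX + cos λ·ΔY = −(0.167159)(470.5) + (0.985930)(245.5) = 163.40 m.
1° of latitude spans πR/180 = 111177 m; at latitude φ, 1° of longitude spans that × cos φ = 79082.1 m, so Δλ = 163.40 / 79082.1 × 3600 = 7.438″.

Δλ = 7.4″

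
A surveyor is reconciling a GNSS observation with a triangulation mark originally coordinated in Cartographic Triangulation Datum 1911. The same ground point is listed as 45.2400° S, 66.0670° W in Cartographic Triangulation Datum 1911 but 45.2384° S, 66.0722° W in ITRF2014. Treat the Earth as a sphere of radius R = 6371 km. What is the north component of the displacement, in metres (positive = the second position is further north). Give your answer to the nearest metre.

ΔN = 178 m

Δφ = -45.2384° − -45.2400° = +0.0016°; Δλ = -66.0722° − -66.0670° = -0.0052°.
1° along a meridian = πR/180 = 111195 m.
ΔN = Δφ × 111195 = 177.9 m; ΔE = Δλ × 111195 × cos(-45.2400°) = -0.0052 × 111195 × 0.704139 = -407.1 m.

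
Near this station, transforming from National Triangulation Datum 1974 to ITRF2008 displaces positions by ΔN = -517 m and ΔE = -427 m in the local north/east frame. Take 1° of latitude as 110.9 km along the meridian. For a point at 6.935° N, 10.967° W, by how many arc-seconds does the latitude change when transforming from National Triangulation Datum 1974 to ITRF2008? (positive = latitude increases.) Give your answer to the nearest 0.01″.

Δφ = -16.78″

1° of latitude = 110.9 km, so Δφ = -517.0 / 110900 = -0.0046619° = -16.783″.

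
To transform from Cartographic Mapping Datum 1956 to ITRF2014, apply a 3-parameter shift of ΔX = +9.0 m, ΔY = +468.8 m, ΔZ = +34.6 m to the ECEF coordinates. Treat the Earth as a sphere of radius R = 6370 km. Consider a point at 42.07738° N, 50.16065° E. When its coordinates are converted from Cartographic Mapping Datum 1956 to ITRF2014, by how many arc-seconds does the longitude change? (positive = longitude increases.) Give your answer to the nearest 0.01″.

Δλ = 12.80″

sin φ = 0.670134, cos φ = 0.742240, sin λ = 0.767844, cos λ = 0.640637.
East component: ΔE = −sin λ·ΔX + cos λ·ΔY = −(0.767844)(9.0) + (0.640637)(468.8) = 293.42 m.
1° of latitude spans πR/180 = 111177 m; at latitude φ, 1° of longitude spans that × cos φ = 82520.4 m, so Δλ = 293.42 / 82520.4 × 3600 = 12.801″.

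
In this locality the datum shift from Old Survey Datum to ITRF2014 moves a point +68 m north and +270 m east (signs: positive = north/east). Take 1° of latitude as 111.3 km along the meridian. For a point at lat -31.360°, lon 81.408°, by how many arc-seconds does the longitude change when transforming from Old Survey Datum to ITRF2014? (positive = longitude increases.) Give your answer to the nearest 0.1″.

Δλ = 10.2″

At latitude -31.360°, cos φ = 0.853914.
1° of longitude at this latitude = 111.3 × cos φ = 95.04 km, so Δλ = 270.0 / 95040.7 = 0.0028409° = 10.227″.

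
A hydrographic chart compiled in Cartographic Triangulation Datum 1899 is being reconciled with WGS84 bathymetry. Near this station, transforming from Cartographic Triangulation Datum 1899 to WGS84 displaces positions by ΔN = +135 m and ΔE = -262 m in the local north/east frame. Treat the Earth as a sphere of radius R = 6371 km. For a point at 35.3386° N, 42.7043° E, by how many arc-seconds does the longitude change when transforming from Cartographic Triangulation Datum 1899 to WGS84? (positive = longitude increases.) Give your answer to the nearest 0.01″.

Δλ = -10.40″

At latitude 35.3386°, cos φ = 0.815748.
One radian of longitude at latitude φ spans R cos φ, so Δλ = ΔE / (R cos φ) = -262.0 / (6371000 × 0.815748) = -5.0412e-05 rad = -10.398″.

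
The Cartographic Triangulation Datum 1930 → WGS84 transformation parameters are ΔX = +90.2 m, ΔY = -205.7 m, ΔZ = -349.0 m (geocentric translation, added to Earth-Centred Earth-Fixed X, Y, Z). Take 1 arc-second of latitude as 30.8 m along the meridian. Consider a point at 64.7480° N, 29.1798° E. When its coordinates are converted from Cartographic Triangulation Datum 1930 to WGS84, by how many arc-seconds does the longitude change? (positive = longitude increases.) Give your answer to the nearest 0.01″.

sin φ = 0.904440, cos φ = 0.426600, sin λ = 0.487552, cos λ = 0.873094.
East component: ΔE = −sin λ·ΔX + cos λ·ΔY = −(0.487552)(90.2) + (0.873094)(-205.7) = -223.57 m.
1° of latitude spans 3600 × 30.80 = 110880 m; at latitude φ, 1° of longitude spans that × cos φ = 47301.4 m, so Δλ = -223.57 / 47301.4 × 3600 = -17.016″.

Δλ = -17.02″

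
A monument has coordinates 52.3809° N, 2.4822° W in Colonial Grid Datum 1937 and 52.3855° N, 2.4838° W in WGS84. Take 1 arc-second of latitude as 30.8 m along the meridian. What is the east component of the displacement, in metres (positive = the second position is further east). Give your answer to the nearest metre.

ΔE = -108 m

Δφ = 52.3855° − 52.3809° = +0.0046°; Δλ = -2.4838° − -2.4822° = -0.0016°.
1° of latitude = 3600 × 30.80 = 110880 m.
ΔN = Δφ × 110880 = 510.0 m; ΔE = Δλ × 110880 × cos(52.3809°) = -0.0016 × 110880 × 0.610409 = -108.3 m.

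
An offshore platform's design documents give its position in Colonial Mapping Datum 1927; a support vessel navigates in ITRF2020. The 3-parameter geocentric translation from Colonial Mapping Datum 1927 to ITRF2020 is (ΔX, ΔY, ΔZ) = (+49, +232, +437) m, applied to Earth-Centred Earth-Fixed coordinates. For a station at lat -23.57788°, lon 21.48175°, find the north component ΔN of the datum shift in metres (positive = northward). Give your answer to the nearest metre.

At φ = -23.57788°, λ = 21.48175°: sin φ = -0.399995, cos φ = 0.916517, sin λ = 0.366205, cos λ = 0.930534.
ΔN = −sin φ cos λ·ΔX − sin φ sin λ·ΔY + cos φ·ΔZ = −(-0.399995)(0.930534)(49) − (-0.399995)(0.366205)(232) + (0.916517)(437) = 452.74 m.

ΔN = 453 m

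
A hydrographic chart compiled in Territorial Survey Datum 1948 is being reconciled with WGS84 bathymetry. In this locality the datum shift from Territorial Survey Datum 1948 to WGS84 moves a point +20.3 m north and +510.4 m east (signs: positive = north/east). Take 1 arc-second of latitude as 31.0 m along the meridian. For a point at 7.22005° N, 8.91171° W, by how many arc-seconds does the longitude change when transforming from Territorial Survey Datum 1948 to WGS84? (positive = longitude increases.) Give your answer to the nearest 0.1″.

At latitude 7.22005°, cos φ = 0.992071.
1″ of longitude at this latitude = 31.00 × cos φ = 30.7542 m, so Δλ = 510.4 / 30.7542 = 16.596″.

Δλ = 16.6″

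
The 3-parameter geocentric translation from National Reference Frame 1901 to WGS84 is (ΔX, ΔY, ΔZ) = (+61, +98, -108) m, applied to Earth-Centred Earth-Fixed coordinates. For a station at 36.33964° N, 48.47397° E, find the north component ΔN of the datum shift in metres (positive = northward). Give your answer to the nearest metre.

At φ = 36.33964°, λ = 48.47397°: sin φ = 0.592571, cos φ = 0.805519, sin λ = 0.748655, cos λ = 0.662960.
ΔN = −sin φ cos λ·ΔX − sin φ sin λ·ΔY + cos φ·ΔZ = −(0.592571)(0.662960)(61) − (0.592571)(0.748655)(98) + (0.805519)(-108) = -154.44 m.

ΔN = -154 m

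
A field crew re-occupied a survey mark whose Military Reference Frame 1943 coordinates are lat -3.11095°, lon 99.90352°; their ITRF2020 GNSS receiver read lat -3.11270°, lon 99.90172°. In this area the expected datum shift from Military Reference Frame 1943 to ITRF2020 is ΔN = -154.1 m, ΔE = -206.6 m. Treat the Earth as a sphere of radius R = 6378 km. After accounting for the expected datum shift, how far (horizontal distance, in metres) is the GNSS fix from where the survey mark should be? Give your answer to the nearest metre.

41 m

Observed coordinate differences: Δφ = -0.00175°, Δλ = -0.00180°.
Converting to metres (1° lat = 111317 m, cos φ = 0.998526): observed ΔN = -194.8 m, observed ΔE = -200.1 m.
Subtracting the expected shift leaves a residual of -194.8 − (-154.1) = -40.7 m north and -200.1 − (-206.6) = 6.5 m east.
Residual distance = √((-40.7)² + 6.5²) = 41.2 m.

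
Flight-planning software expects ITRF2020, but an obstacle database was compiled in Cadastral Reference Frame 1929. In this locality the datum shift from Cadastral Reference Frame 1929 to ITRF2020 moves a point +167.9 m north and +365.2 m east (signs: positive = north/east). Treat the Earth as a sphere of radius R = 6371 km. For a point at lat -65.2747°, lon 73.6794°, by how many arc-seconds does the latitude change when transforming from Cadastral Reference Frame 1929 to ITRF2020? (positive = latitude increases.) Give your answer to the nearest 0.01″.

On a sphere of radius R, 1 rad of latitude = R, so Δφ = ΔN / R = 167.9 / 6371000 = 2.6354e-05 rad = 5.436″.

Δφ = 5.44″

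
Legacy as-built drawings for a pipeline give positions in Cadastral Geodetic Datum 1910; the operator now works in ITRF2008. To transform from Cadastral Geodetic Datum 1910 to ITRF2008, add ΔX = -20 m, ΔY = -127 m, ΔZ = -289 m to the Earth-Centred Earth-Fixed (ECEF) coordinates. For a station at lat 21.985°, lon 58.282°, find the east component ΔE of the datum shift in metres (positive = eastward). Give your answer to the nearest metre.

At φ = 21.985°, λ = 58.282°: sin φ = 0.374364, cos φ = 0.927282, sin λ = 0.850646, cos λ = 0.525739.
ΔE = −sin λ·ΔX + cos λ·ΔY = −(0.850646)·(-20) + (0.525739)·(-127) = -49.76 m.

ΔE = -50 m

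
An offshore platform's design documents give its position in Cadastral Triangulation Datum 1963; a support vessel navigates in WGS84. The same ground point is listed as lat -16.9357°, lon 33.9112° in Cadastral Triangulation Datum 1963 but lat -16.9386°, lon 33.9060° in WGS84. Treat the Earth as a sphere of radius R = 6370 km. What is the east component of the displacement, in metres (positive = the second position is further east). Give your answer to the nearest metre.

ΔE = -553 m

Δφ = -16.9386° − -16.9357° = -0.0029°; Δλ = 33.9060° − 33.9112° = -0.0052°.
1° along a meridian = πR/180 = 111177 m.
ΔN = Δφ × 111177 = -322.4 m; ΔE = Δλ × 111177 × cos(-16.9357°) = -0.0052 × 111177 × 0.956632 = -553.1 m.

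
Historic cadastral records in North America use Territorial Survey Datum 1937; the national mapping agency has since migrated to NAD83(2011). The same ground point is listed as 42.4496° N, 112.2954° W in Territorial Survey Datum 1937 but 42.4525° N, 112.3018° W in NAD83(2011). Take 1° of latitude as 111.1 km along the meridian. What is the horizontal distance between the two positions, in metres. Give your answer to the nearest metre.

Δφ = 42.4525° − 42.4496° = +0.0029°; Δλ = -112.3018° − -112.2954° = -0.0064°.
ΔN = Δφ × 111100 = 322.2 m; ΔE = Δλ × 111100 × cos(42.4496°) = -0.0064 × 111100 × 0.737871 = -524.7 m.
Distance = √(ΔE² + ΔN²) = √((-524.7)² + 322.2²) = 615.7 m.

616 m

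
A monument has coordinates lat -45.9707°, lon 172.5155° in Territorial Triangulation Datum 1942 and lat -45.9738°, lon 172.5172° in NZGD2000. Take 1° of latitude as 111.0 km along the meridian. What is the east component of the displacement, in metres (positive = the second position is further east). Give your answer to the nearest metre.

Δφ = -45.9738° − -45.9707° = -0.0031°; Δλ = 172.5172° − 172.5155° = +0.0017°.
ΔN = Δφ × 111000 = -344.1 m; ΔE = Δλ × 111000 × cos(-45.9707°) = +0.0017 × 111000 × 0.695026 = 131.2 m.

ΔE = 131 m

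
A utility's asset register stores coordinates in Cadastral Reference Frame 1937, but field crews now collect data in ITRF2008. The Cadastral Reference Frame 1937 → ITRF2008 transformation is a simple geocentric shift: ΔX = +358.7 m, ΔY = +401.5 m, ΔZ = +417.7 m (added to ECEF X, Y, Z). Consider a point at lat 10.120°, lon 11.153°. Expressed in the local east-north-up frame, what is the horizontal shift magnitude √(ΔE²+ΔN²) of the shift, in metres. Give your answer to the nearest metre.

The local east axis at (φ, λ) is (−sin λ, cos λ, 0), so ΔE = −sin(11.153°)·358.7 + cos(11.153°)·401.5 = 324.53 m.
The local north axis is (−sin φ cos λ, −sin φ sin λ, cos φ), giving ΔN = -61.837 − 13.646 + 411.201 = 335.72 m.
Horizontal magnitude = √(ΔE² + ΔN²) = √(324.53² + 335.72²) = 466.94 m.

467 m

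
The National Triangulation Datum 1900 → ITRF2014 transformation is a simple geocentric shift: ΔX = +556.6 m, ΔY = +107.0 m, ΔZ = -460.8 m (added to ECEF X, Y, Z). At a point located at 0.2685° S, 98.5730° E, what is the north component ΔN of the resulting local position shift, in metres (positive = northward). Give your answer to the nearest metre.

At φ = -0.2685°, λ = 98.5730°: sin φ = -0.004686, cos φ = 0.999989, sin λ = 0.988827, cos λ = -0.149069.
ΔN = −sin φ cos λ·ΔX − sin φ sin λ·ΔY + cos φ·ΔZ = −(-0.004686)(-0.149069)(556.6) − (-0.004686)(0.988827)(107.0) + (0.999989)(-460.8) = -460.69 m.

ΔN = -461 m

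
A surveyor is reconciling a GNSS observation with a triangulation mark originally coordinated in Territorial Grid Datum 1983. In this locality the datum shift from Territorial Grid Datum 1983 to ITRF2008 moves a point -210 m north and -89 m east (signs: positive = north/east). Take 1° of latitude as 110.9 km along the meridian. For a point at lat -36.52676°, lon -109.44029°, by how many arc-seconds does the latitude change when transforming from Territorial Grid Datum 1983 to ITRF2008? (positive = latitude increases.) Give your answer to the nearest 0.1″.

Δφ = -6.8″

1° of latitude = 110.9 km, so Δφ = -210.0 / 110900 = -0.0018936° = -6.817″.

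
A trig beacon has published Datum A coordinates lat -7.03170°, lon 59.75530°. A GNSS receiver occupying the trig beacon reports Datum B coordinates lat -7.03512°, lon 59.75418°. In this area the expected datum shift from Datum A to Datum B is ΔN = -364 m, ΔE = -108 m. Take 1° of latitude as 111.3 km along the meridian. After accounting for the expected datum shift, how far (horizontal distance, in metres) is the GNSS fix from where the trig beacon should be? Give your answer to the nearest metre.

23 m

Observed coordinate differences: Δφ = -0.00342°, Δλ = -0.00112°.
Converting to metres (1° lat = 111300 m, cos φ = 0.992479): observed ΔN = -380.6 m, observed ΔE = -123.7 m.
Subtracting the expected shift leaves a residual of -380.6 − (-364) = -16.6 m north and -123.7 − (-108) = -15.7 m east.
Residual distance = √((-16.6)² + (-15.7)²) = 22.9 m.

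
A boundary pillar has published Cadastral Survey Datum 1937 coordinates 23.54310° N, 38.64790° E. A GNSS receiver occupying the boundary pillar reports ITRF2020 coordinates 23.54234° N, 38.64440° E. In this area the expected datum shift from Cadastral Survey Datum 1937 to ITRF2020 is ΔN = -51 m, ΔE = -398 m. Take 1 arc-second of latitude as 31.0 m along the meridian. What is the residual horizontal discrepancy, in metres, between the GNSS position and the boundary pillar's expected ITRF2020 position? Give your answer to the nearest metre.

52 m

Observed coordinate differences: Δφ = -0.00076°, Δλ = -0.00350°.
Converting to metres (1° lat = 111600 m, cos φ = 0.916760): observed ΔN = -84.8 m, observed ΔE = -358.1 m.
Subtracting the expected shift leaves a residual of -84.8 − (-51) = -33.8 m north and -358.1 − (-398) = 39.9 m east.
Residual distance = √((-33.8)² + 39.9²) = 52.3 m.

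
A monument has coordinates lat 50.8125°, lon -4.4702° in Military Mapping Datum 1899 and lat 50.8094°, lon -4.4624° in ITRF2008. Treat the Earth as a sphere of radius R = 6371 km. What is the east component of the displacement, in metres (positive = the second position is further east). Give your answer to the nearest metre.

ΔE = 548 m

Δφ = 50.8094° − 50.8125° = -0.0031°; Δλ = -4.4624° − -4.4702° = +0.0078°.
1° along a meridian = πR/180 = 111195 m.
ΔN = Δφ × 111195 = -344.7 m; ΔE = Δλ × 111195 × cos(50.8125°) = +0.0078 × 111195 × 0.631860 = 548.0 m.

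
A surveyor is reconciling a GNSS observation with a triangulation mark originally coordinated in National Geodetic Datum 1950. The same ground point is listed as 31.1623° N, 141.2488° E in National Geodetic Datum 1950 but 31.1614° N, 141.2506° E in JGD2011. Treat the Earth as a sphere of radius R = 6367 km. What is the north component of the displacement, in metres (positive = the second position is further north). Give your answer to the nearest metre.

Δφ = 31.1614° − 31.1623° = -0.0009°; Δλ = 141.2506° − 141.2488° = +0.0018°.
1° along a meridian = πR/180 = 111125 m.
ΔN = Δφ × 111125 = -100.0 m; ΔE = Δλ × 111125 × cos(31.1623°) = +0.0018 × 111125 × 0.855705 = 171.2 m.

ΔN = -100 m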